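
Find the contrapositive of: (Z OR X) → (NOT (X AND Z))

Contrapositive: (X AND Z) → NOT (Z OR X)
Note: A statement and its contrapositive are logically equivalent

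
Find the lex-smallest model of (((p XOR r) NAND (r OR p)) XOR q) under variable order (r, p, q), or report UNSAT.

r=0, p=0, q=0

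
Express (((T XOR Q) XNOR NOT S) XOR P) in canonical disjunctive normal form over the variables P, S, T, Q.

(NOT P AND NOT S AND NOT T AND Q) OR (NOT P AND NOT S AND T AND NOT Q) OR (NOT P AND S AND NOT T AND NOT Q) OR (NOT P AND S AND T AND Q) OR (P AND NOT S AND NOT T AND NOT Q) OR (P AND NOT S AND T AND Q) OR (P AND S AND NOT T AND Q) OR (P AND S AND T AND NOT Q)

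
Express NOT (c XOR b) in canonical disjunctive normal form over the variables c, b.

(NOT c AND NOT b) OR (c AND b)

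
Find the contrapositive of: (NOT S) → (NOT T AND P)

Contrapositive: NOT (NOT T AND P) → S
Note: A statement and its contrapositive are logically equivalent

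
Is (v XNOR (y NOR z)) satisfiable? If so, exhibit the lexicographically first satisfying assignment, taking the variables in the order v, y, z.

v=0, y=0, z=1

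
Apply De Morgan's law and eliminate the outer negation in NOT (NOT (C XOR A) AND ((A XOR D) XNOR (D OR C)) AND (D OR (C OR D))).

(C XOR A) OR NOT ((A XOR D) XNOR (D OR C)) OR NOT (D OR (C OR D))
De Morgan's: NOT(AND of terms) = OR of negations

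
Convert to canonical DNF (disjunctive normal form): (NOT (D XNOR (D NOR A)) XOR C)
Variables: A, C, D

(NOT A AND NOT C AND NOT D) OR (NOT A AND NOT C AND D) OR (A AND NOT C AND D) OR (A AND C AND NOT D)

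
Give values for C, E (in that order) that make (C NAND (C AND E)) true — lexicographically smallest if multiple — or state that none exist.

C=0, E=0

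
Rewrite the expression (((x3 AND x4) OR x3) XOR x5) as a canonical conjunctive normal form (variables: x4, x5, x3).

(x4 OR x5 OR x3) AND (x4 OR NOT x5 OR NOT x3) AND (NOT x4 OR x5 OR x3) AND (NOT x4 OR NOT x5 OR NOT x3)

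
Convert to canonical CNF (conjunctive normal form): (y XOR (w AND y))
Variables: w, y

(w OR y) AND (NOT w OR y) AND (NOT w OR NOT y)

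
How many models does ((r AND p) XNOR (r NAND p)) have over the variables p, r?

No assignment satisfies the expression.
Count: 0 out of 4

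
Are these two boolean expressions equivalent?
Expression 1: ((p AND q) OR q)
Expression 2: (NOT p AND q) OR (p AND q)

Yes, they are equivalent — the two output columns agree on all 4 assignments:
p | q | Expression 1 | Expression 2
-----------------------------------
0 | 0 | 0 | 0
0 | 1 | 1 | 1
1 | 0 | 0 | 0
1 | 1 | 1 | 1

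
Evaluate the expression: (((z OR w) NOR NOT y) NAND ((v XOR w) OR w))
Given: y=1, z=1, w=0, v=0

Substituting: (((1 OR 0) NOR NOT 1) NAND ((0 XOR 0) OR 0))
= 1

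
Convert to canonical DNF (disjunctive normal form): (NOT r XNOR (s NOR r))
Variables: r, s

(NOT r AND NOT s) OR (r AND NOT s) OR (r AND s)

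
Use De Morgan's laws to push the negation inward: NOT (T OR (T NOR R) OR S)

NOT T AND NOT (T NOR R) AND NOT S
De Morgan's: NOT(OR of terms) = AND of negations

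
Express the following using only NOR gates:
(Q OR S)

((Q NOR S) NOR (Q NOR S))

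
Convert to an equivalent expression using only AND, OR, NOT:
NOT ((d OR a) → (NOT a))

(d OR a) AND a
(Negated implication: NOT(A → B) = A AND NOT B)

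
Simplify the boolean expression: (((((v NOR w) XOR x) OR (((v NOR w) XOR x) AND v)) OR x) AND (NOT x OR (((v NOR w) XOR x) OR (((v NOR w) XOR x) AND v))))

By distribution ((E OR v) AND (E OR NOT v) = E) then absorption (E OR (E AND v) = E):
= ((v NOR w) XOR x)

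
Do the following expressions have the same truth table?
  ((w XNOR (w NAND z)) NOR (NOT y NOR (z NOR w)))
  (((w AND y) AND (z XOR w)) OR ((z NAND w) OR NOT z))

No. Counterexample: with w=0, y=1, z=1, Expression 1 = 0 but Expression 2 = 1.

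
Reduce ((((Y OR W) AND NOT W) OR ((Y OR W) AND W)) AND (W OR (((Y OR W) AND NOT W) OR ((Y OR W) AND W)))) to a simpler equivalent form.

By absorption (E AND (E OR v) = E) then distribution ((E AND v) OR (E AND NOT v) = E):
= (Y OR W)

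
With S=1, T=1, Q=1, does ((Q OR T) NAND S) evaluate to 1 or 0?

Substituting: ((1 OR 1) NAND 1)
= 0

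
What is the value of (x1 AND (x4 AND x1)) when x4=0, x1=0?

Substituting: (0 AND (0 AND 0))
= 0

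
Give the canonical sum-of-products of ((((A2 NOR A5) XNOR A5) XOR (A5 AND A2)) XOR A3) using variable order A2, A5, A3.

Σm(1, 3, 4, 6) = (NOT A2 AND NOT A5 AND A3) OR (NOT A2 AND A5 AND A3) OR (A2 AND NOT A5 AND NOT A3) OR (A2 AND A5 AND NOT A3)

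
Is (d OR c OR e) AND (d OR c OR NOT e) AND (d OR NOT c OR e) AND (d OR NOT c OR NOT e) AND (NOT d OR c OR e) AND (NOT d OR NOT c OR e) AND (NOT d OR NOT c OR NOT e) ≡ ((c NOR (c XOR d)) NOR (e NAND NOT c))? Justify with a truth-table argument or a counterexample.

Yes, they are equivalent — the two output columns agree on all 8 assignments:
d | c | e | Expression 1 | Expression 2
---------------------------------------
0 | 0 | 0 | 0 | 0
0 | 0 | 1 | 0 | 0
0 | 1 | 0 | 0 | 0
0 | 1 | 1 | 0 | 0
1 | 0 | 0 | 0 | 0
1 | 0 | 1 | 1 | 1
1 | 1 | 0 | 0 | 0
1 | 1 | 1 | 0 | 0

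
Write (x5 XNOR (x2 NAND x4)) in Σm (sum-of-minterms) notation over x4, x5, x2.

Σm(2, 3, 5, 6) = (NOT x4 AND x5 AND NOT x2) OR (NOT x4 AND x5 AND x2) OR (x4 AND NOT x5 AND x2) OR (x4 AND x5 AND NOT x2)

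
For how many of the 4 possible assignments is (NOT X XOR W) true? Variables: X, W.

Satisfying assignments: (0,0), (1,1)
Count: 2 out of 4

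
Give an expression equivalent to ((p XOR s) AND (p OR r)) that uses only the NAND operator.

((((p NAND (p NAND s)) NAND (s NAND (p NAND s))) NAND ((p NAND p) NAND (r NAND r))) NAND (((p NAND (p NAND s)) NAND (s NAND (p NAND s))) NAND ((p NAND p) NAND (r NAND r))))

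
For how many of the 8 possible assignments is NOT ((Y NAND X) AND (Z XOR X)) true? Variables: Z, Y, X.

Satisfying assignments: (0,0,0), (0,1,0), (0,1,1), (1,0,1), (1,1,1)
Count: 5 out of 8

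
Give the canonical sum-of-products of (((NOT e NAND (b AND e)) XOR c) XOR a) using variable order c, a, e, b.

Σm(0, 1, 2, 3, 12, 13, 14, 15) = (NOT c AND NOT a AND NOT e AND NOT b) OR (NOT c AND NOT a AND NOT e AND b) OR (NOT c AND NOT a AND e AND NOT b) OR (NOT c AND NOT a AND e AND b) OR (c AND a AND NOT e AND NOT b) OR (c AND a AND NOT e AND b) OR (c AND a AND e AND NOT b) OR (c AND a AND e AND b)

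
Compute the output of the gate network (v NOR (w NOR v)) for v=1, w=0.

Substituting: (1 NOR (0 NOR 1))
= 0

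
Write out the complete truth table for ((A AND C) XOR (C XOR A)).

A | C | Output
--------------
0 | 0 | 0
0 | 1 | 1
1 | 0 | 1
1 | 1 | 1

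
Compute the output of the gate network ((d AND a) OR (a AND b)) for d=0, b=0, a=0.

Substituting: ((0 AND 0) OR (0 AND 0))
= 0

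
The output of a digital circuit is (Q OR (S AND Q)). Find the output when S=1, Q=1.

Substituting: (1 OR (1 AND 1))
= 1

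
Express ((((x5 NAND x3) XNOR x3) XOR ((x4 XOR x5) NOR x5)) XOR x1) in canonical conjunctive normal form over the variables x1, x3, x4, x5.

(x1 OR x3 OR x4 OR NOT x5) AND (x1 OR x3 OR NOT x4 OR x5) AND (x1 OR x3 OR NOT x4 OR NOT x5) AND (x1 OR NOT x3 OR x4 OR x5) AND (x1 OR NOT x3 OR x4 OR NOT x5) AND (x1 OR NOT x3 OR NOT x4 OR NOT x5) AND (NOT x1 OR x3 OR x4 OR x5) AND (NOT x1 OR NOT x3 OR NOT x4 OR x5)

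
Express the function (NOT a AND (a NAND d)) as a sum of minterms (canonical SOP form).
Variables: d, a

Σm(0, 2) = (NOT d AND NOT a) OR (d AND NOT a)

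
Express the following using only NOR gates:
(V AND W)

((V NOR V) NOR (W NOR W))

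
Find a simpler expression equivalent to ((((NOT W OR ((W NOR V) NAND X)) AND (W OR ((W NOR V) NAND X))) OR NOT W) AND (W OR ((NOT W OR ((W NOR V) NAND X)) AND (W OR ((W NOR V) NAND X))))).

By distribution ((E OR v) AND (E OR NOT v) = E) then distribution ((E OR v) AND (E OR NOT v) = E):
= ((W NOR V) NAND X)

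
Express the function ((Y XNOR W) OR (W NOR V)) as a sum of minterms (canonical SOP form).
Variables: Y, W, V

Σm(0, 1, 4, 6, 7) = (NOT Y AND NOT W AND NOT V) OR (NOT Y AND NOT W AND V) OR (Y AND NOT W AND NOT V) OR (Y AND W AND NOT V) OR (Y AND W AND V)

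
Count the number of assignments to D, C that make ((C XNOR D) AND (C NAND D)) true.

Satisfying assignments: (0,0)
Count: 1 out of 4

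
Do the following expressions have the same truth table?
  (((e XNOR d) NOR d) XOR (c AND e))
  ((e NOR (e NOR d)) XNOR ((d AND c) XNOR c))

No. Counterexample: with d=0, c=0, e=1, Expression 1 = 1 but Expression 2 = 0.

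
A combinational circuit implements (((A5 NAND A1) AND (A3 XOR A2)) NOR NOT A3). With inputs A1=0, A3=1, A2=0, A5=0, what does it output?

Substituting: (((0 NAND 0) AND (1 XOR 0)) NOR NOT 1)
= 0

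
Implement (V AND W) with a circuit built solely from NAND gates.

((V NAND W) NAND (V NAND W))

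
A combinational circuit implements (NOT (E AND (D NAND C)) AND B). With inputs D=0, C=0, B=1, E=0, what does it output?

Substituting: (NOT (0 AND (0 NAND 0)) AND 1)
= 1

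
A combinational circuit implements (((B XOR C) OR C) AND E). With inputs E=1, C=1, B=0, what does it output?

Substituting: (((0 XOR 1) OR 1) AND 1)
= 1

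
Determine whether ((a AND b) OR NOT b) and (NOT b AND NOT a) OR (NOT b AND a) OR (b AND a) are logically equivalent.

Yes, they are equivalent — the two output columns agree on all 4 assignments:
b | a | Expression 1 | Expression 2
-----------------------------------
0 | 0 | 1 | 1
0 | 1 | 1 | 1
1 | 0 | 0 | 0
1 | 1 | 1 | 1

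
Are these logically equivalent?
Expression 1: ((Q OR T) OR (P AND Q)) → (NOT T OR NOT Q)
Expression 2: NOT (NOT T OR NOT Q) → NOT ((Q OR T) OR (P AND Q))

Yes, Contrapositive is always equivalent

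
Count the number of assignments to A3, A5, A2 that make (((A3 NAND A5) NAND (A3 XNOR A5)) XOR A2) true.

Satisfying assignments: (0,0,1), (0,1,0), (1,0,0), (1,1,0)
Count: 4 out of 8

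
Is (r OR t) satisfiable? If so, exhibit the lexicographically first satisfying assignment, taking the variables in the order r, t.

r=0, t=1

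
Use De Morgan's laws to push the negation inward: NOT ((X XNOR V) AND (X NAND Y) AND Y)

NOT (X XNOR V) OR NOT (X NAND Y) OR NOT Y
De Morgan's: NOT(AND of terms) = OR of negations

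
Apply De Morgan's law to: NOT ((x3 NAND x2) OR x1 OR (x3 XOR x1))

NOT (x3 NAND x2) AND NOT x1 AND NOT (x3 XOR x1)
De Morgan's: NOT(OR of terms) = AND of negations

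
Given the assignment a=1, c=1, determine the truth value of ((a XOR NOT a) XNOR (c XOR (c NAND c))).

Substituting: ((1 XOR NOT 1) XNOR (1 XOR (1 NAND 1)))
= 1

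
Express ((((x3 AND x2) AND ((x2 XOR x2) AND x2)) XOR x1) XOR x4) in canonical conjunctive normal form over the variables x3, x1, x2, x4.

(x3 OR x1 OR x2 OR x4) AND (x3 OR x1 OR NOT x2 OR x4) AND (x3 OR NOT x1 OR x2 OR NOT x4) AND (x3 OR NOT x1 OR NOT x2 OR NOT x4) AND (NOT x3 OR x1 OR x2 OR x4) AND (NOT x3 OR x1 OR NOT x2 OR x4) AND (NOT x3 OR NOT x1 OR x2 OR NOT x4) AND (NOT x3 OR NOT x1 OR NOT x2 OR NOT x4)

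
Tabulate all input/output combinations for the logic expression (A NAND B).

B | A | Output
--------------
0 | 0 | 1
0 | 1 | 1
1 | 0 | 1
1 | 1 | 0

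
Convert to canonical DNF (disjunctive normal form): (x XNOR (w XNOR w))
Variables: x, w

(x AND NOT w) OR (x AND w)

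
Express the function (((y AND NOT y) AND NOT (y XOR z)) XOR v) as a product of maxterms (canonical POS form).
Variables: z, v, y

ΠM(0, 1, 4, 5) = (z OR v OR y) AND (z OR v OR NOT y) AND (NOT z OR v OR y) AND (NOT z OR v OR NOT y)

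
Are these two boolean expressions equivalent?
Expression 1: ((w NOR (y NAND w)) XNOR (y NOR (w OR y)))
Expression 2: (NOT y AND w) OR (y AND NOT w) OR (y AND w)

Yes, they are equivalent — the two output columns agree on all 4 assignments:
y | w | Expression 1 | Expression 2
-----------------------------------
0 | 0 | 0 | 0
0 | 1 | 1 | 1
1 | 0 | 1 | 1
1 | 1 | 1 | 1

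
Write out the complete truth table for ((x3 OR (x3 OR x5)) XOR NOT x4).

x4 | x3 | x5 | Output
---------------------
0 | 0 | 0 | 1
0 | 0 | 1 | 0
0 | 1 | 0 | 0
0 | 1 | 1 | 0
1 | 0 | 0 | 0
1 | 0 | 1 | 1
1 | 1 | 0 | 1
1 | 1 | 1 | 1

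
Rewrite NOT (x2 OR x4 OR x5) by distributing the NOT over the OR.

NOT x2 AND NOT x4 AND NOT x5
De Morgan's: NOT(OR of terms) = AND of negations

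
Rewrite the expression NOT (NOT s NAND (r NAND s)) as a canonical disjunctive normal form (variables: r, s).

(NOT r AND NOT s) OR (r AND NOT s)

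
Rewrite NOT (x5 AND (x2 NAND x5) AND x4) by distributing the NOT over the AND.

NOT x5 OR NOT (x2 NAND x5) OR NOT x4
De Morgan's: NOT(AND of terms) = OR of negations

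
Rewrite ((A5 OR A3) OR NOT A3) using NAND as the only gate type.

((((A5 NAND A5) NAND (A3 NAND A3)) NAND ((A5 NAND A5) NAND (A3 NAND A3))) NAND ((A3 NAND A3) NAND (A3 NAND A3)))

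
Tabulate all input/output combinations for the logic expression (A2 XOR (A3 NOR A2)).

A3 | A2 | Output
----------------
0 | 0 | 1
0 | 1 | 1
1 | 0 | 0
1 | 1 | 1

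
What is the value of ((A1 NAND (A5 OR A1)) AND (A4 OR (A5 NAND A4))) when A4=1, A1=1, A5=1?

Substituting: ((1 NAND (1 OR 1)) AND (1 OR (1 NAND 1)))
= 0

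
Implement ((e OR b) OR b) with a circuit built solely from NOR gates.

((((e NOR b) NOR (e NOR b)) NOR b) NOR (((e NOR b) NOR (e NOR b)) NOR b))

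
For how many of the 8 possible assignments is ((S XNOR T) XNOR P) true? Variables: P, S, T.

Satisfying assignments: (0,0,1), (0,1,0), (1,0,0), (1,1,1)
Count: 4 out of 8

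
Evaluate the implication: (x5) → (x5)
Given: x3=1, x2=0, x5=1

Antecedent (x5) = 1; consequent (x5) = 1.
1 → 1 = 1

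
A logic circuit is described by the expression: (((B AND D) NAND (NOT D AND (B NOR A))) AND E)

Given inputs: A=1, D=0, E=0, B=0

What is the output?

Substituting: (((0 AND 0) NAND (NOT 0 AND (0 NOR 1))) AND 0)
= 0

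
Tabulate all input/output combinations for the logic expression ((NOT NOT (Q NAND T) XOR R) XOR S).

Q | R | S | T | Output
----------------------
0 | 0 | 0 | 0 | 1
0 | 0 | 0 | 1 | 1
0 | 0 | 1 | 0 | 0
0 | 0 | 1 | 1 | 0
0 | 1 | 0 | 0 | 0
0 | 1 | 0 | 1 | 0
0 | 1 | 1 | 0 | 1
0 | 1 | 1 | 1 | 1
1 | 0 | 0 | 0 | 1
1 | 0 | 0 | 1 | 0
1 | 0 | 1 | 0 | 0
1 | 0 | 1 | 1 | 1
1 | 1 | 0 | 0 | 0
1 | 1 | 0 | 1 | 1
1 | 1 | 1 | 0 | 1
1 | 1 | 1 | 1 | 0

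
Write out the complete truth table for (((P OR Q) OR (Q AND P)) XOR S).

P | Q | S | Output
------------------
0 | 0 | 0 | 0
0 | 0 | 1 | 1
0 | 1 | 0 | 1
0 | 1 | 1 | 0
1 | 0 | 0 | 1
1 | 0 | 1 | 0
1 | 1 | 0 | 1
1 | 1 | 1 | 0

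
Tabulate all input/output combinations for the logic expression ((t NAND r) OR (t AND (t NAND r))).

t | r | Output
--------------
0 | 0 | 1
0 | 1 | 1
1 | 0 | 1
1 | 1 | 0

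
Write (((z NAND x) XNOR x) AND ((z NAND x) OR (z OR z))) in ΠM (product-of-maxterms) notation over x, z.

ΠM(0, 1, 3) = (x OR z) AND (x OR NOT z) AND (NOT x OR NOT z)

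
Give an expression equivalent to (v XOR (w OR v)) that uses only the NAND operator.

((v NAND (v NAND ((w NAND w) NAND (v NAND v)))) NAND (((w NAND w) NAND (v NAND v)) NAND (v NAND ((w NAND w) NAND (v NAND v)))))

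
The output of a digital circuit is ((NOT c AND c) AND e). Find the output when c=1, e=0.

Substituting: ((NOT 1 AND 1) AND 0)
= 0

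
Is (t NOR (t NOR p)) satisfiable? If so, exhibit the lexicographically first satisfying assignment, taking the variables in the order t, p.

t=0, p=1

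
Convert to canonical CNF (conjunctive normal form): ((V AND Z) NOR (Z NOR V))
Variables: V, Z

(V OR Z) AND (NOT V OR NOT Z)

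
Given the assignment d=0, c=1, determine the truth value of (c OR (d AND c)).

Substituting: (1 OR (0 AND 1))
= 1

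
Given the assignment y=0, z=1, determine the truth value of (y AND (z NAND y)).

Substituting: (0 AND (1 NAND 0))
= 0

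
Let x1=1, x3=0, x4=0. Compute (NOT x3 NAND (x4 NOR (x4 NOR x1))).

Substituting: (NOT 0 NAND (0 NOR (0 NOR 1)))
= 0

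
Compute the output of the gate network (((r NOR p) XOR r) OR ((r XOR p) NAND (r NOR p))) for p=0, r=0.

Substituting: (((0 NOR 0) XOR 0) OR ((0 XOR 0) NAND (0 NOR 0)))
= 1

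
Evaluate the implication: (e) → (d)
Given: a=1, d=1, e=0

Antecedent (e) = 0; consequent (d) = 1.
0 → 1 = 1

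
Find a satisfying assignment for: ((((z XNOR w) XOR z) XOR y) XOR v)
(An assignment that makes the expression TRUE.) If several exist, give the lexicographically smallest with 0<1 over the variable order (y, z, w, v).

y=0, z=0, w=0, v=0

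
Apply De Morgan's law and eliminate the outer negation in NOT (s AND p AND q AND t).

NOT s OR NOT p OR NOT q OR NOT t
De Morgan's: NOT(AND of terms) = OR of negations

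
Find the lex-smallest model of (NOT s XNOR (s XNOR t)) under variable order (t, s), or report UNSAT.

t=0, s=0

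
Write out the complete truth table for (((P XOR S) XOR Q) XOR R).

P | Q | R | S | Output
----------------------
0 | 0 | 0 | 0 | 0
0 | 0 | 0 | 1 | 1
0 | 0 | 1 | 0 | 1
0 | 0 | 1 | 1 | 0
0 | 1 | 0 | 0 | 1
0 | 1 | 0 | 1 | 0
0 | 1 | 1 | 0 | 0
0 | 1 | 1 | 1 | 1
1 | 0 | 0 | 0 | 1
1 | 0 | 0 | 1 | 0
1 | 0 | 1 | 0 | 0
1 | 0 | 1 | 1 | 1
1 | 1 | 0 | 0 | 0
1 | 1 | 0 | 1 | 1
1 | 1 | 1 | 0 | 1
1 | 1 | 1 | 1 | 0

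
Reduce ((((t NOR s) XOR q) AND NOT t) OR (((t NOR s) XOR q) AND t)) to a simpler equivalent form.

By distribution ((E AND v) OR (E AND NOT v) = E):
= ((t NOR s) XOR q)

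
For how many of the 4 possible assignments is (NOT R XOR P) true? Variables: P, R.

Satisfying assignments: (0,0), (1,1)
Count: 2 out of 4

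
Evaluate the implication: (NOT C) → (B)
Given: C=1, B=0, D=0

Antecedent (NOT C) = 0; consequent (B) = 0.
0 → 0 = 1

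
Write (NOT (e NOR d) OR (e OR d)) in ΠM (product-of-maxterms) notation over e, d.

ΠM(0) = (e OR d)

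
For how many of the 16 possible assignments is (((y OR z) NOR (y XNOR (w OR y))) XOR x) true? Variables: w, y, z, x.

Satisfying assignments: (0,0,0,1), (0,0,1,1), (0,1,0,1), (0,1,1,1), (1,0,0,0), (1,0,1,1), (1,1,0,1), (1,1,1,1)
Count: 8 out of 16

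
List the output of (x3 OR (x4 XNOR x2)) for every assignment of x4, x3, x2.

x4 | x3 | x2 | Output
---------------------
0 | 0 | 0 | 1
0 | 0 | 1 | 0
0 | 1 | 0 | 1
0 | 1 | 1 | 1
1 | 0 | 0 | 0
1 | 0 | 1 | 1
1 | 1 | 0 | 1
1 | 1 | 1 | 1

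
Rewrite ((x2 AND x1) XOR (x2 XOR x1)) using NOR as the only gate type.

((((((x2 NOR x2) NOR (x1 NOR x1)) NOR ((((x2 NOR x1) NOR (x2 NOR x1)) NOR ((x2 NOR x1) NOR (x2 NOR x1))) NOR ((((x2 NOR x2) NOR (x1 NOR x1)) NOR ((x2 NOR x2) NOR (x1 NOR x1))) NOR (((x2 NOR x2) NOR (x1 NOR x1)) NOR ((x2 NOR x2) NOR (x1 NOR x1)))))) NOR (((x2 NOR x2) NOR (x1 NOR x1)) NOR ((((x2 NOR x1) NOR (x2 NOR x1)) NOR ((x2 NOR x1) NOR (x2 NOR x1))) NOR ((((x2 NOR x2) NOR (x1 NOR x1)) NOR ((x2 NOR x2) NOR (x1 NOR x1))) NOR (((x2 NOR x2) NOR (x1 NOR x1)) NOR ((x2 NOR x2) NOR (x1 NOR x1))))))) NOR ((((x2 NOR x2) NOR (x1 NOR x1)) NOR ((((x2 NOR x1) NOR (x2 NOR x1)) NOR ((x2 NOR x1) NOR (x2 NOR x1))) NOR ((((x2 NOR x2) NOR (x1 NOR x1)) NOR ((x2 NOR x2) NOR (x1 NOR x1))) NOR (((x2 NOR x2) NOR (x1 NOR x1)) NOR ((x2 NOR x2) NOR (x1 NOR x1)))))) NOR (((x2 NOR x2) NOR (x1 NOR x1)) NOR ((((x2 NOR x1) NOR (x2 NOR x1)) NOR ((x2 NOR x1) NOR (x2 NOR x1))) NOR ((((x2 NOR x2) NOR (x1 NOR x1)) NOR ((x2 NOR x2) NOR (x1 NOR x1))) NOR (((x2 NOR x2) NOR (x1 NOR x1)) NOR ((x2 NOR x2) NOR (x1 NOR x1)))))))) NOR ((((((x2 NOR x2) NOR (x1 NOR x1)) NOR ((x2 NOR x2) NOR (x1 NOR x1))) NOR (((((x2 NOR x1) NOR (x2 NOR x1)) NOR ((x2 NOR x1) NOR (x2 NOR x1))) NOR ((((x2 NOR x2) NOR (x1 NOR x1)) NOR ((x2 NOR x2) NOR (x1 NOR x1))) NOR (((x2 NOR x2) NOR (x1 NOR x1)) NOR ((x2 NOR x2) NOR (x1 NOR x1))))) NOR ((((x2 NOR x1) NOR (x2 NOR x1)) NOR ((x2 NOR x1) NOR (x2 NOR x1))) NOR ((((x2 NOR x2) NOR (x1 NOR x1)) NOR ((x2 NOR x2) NOR (x1 NOR x1))) NOR (((x2 NOR x2) NOR (x1 NOR x1)) NOR ((x2 NOR x2) NOR (x1 NOR x1))))))) NOR ((((x2 NOR x2) NOR (x1 NOR x1)) NOR ((x2 NOR x2) NOR (x1 NOR x1))) NOR (((((x2 NOR x1) NOR (x2 NOR x1)) NOR ((x2 NOR x1) NOR (x2 NOR x1))) NOR ((((x2 NOR x2) NOR (x1 NOR x1)) NOR ((x2 NOR x2) NOR (x1 NOR x1))) NOR (((x2 NOR x2) NOR (x1 NOR x1)) NOR ((x2 NOR x2) NOR (x1 NOR x1))))) NOR ((((x2 NOR x1) NOR (x2 NOR x1)) NOR ((x2 NOR x1) NOR (x2 NOR x1))) NOR ((((x2 NOR x2) NOR (x1 NOR x1)) NOR ((x2 NOR x2) NOR (x1 NOR x1))) NOR (((x2 NOR x2) NOR (x1 NOR x1)) NOR ((x2 NOR x2) NOR (x1 NOR x1)))))))) NOR (((((x2 NOR x2) NOR (x1 NOR x1)) NOR ((x2 NOR x2) NOR (x1 NOR x1))) NOR (((((x2 NOR x1) NOR (x2 NOR x1)) NOR ((x2 NOR x1) NOR (x2 NOR x1))) NOR ((((x2 NOR x2) NOR (x1 NOR x1)) NOR ((x2 NOR x2) NOR (x1 NOR x1))) NOR (((x2 NOR x2) NOR (x1 NOR x1)) NOR ((x2 NOR x2) NOR (x1 NOR x1))))) NOR ((((x2 NOR x1) NOR (x2 NOR x1)) NOR ((x2 NOR x1) NOR (x2 NOR x1))) NOR ((((x2 NOR x2) NOR (x1 NOR x1)) NOR ((x2 NOR x2) NOR (x1 NOR x1))) NOR (((x2 NOR x2) NOR (x1 NOR x1)) NOR ((x2 NOR x2) NOR (x1 NOR x1))))))) NOR ((((x2 NOR x2) NOR (x1 NOR x1)) NOR ((x2 NOR x2) NOR (x1 NOR x1))) NOR (((((x2 NOR x1) NOR (x2 NOR x1)) NOR ((x2 NOR x1) NOR (x2 NOR x1))) NOR ((((x2 NOR x2) NOR (x1 NOR x1)) NOR ((x2 NOR x2) NOR (x1 NOR x1))) NOR (((x2 NOR x2) NOR (x1 NOR x1)) NOR ((x2 NOR x2) NOR (x1 NOR x1))))) NOR ((((x2 NOR x1) NOR (x2 NOR x1)) NOR ((x2 NOR x1) NOR (x2 NOR x1))) NOR ((((x2 NOR x2) NOR (x1 NOR x1)) NOR ((x2 NOR x2) NOR (x1 NOR x1))) NOR (((x2 NOR x2) NOR (x1 NOR x1)) NOR ((x2 NOR x2) NOR (x1 NOR x1))))))))))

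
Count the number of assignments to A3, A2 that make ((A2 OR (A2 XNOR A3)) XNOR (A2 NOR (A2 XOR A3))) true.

Satisfying assignments: (0,0), (1,0)
Count: 2 out of 4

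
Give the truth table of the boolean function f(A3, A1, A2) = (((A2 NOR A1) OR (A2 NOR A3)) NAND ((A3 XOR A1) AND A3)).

A3 | A1 | A2 | Output
---------------------
0 | 0 | 0 | 1
0 | 0 | 1 | 1
0 | 1 | 0 | 1
0 | 1 | 1 | 1
1 | 0 | 0 | 0
1 | 0 | 1 | 1
1 | 1 | 0 | 1
1 | 1 | 1 | 1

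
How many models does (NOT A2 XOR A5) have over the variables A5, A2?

Satisfying assignments: (0,0), (1,1)
Count: 2 out of 4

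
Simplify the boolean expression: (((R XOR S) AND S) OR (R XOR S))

By absorption (E OR (E AND v) = E):
= (R XOR S)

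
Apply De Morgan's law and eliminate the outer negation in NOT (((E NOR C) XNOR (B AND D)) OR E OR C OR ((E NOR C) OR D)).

NOT ((E NOR C) XNOR (B AND D)) AND NOT E AND NOT C AND NOT ((E NOR C) OR D)
De Morgan's: NOT(OR of terms) = AND of negations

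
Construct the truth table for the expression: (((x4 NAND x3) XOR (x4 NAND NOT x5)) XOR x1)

x1 | x5 | x4 | x3 | Output
--------------------------
0 | 0 | 0 | 0 | 0
0 | 0 | 0 | 1 | 0
0 | 0 | 1 | 0 | 1
0 | 0 | 1 | 1 | 0
0 | 1 | 0 | 0 | 0
0 | 1 | 0 | 1 | 0
0 | 1 | 1 | 0 | 0
0 | 1 | 1 | 1 | 1
1 | 0 | 0 | 0 | 1
1 | 0 | 0 | 1 | 1
1 | 0 | 1 | 0 | 0
1 | 0 | 1 | 1 | 1
1 | 1 | 0 | 0 | 1
1 | 1 | 0 | 1 | 1
1 | 1 | 1 | 0 | 1
1 | 1 | 1 | 1 | 0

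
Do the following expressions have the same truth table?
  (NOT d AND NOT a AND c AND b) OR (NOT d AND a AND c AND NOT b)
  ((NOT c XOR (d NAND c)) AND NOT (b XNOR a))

Yes, they are equivalent — the two output columns agree on all 16 assignments:
d | a | c | b | Expression 1 | Expression 2
-------------------------------------------
0 | 0 | 0 | 0 | 0 | 0
0 | 0 | 0 | 1 | 0 | 0
0 | 0 | 1 | 0 | 0 | 0
0 | 0 | 1 | 1 | 1 | 1
0 | 1 | 0 | 0 | 0 | 0
0 | 1 | 0 | 1 | 0 | 0
0 | 1 | 1 | 0 | 1 | 1
0 | 1 | 1 | 1 | 0 | 0
1 | 0 | 0 | 0 | 0 | 0
1 | 0 | 0 | 1 | 0 | 0
1 | 0 | 1 | 0 | 0 | 0
1 | 0 | 1 | 1 | 0 | 0
1 | 1 | 0 | 0 | 0 | 0
1 | 1 | 0 | 1 | 0 | 0
1 | 1 | 1 | 0 | 0 | 0
1 | 1 | 1 | 1 | 0 | 0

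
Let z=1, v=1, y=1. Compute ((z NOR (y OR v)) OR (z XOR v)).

Substituting: ((1 NOR (1 OR 1)) OR (1 XOR 1))
= 0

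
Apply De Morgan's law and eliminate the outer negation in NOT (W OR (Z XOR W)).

NOT W AND NOT (Z XOR W)
De Morgan's: NOT(OR of terms) = AND of negations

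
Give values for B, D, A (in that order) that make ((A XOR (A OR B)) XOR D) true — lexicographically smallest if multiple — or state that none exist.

B=0, D=1, A=0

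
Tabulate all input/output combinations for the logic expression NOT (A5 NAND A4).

A4 | A5 | Output
----------------
0 | 0 | 0
0 | 1 | 0
1 | 0 | 0
1 | 1 | 1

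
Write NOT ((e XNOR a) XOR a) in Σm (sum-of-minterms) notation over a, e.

Σm(1, 3) = (NOT a AND e) OR (a AND e)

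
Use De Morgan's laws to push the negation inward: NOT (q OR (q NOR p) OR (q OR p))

NOT q AND NOT (q NOR p) AND NOT (q OR p)
De Morgan's: NOT(OR of terms) = AND of negations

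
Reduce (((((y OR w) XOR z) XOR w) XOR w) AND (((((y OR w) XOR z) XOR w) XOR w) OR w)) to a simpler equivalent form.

By absorption (E AND (E OR v) = E) then XOR self-cancellation ((E XOR v) XOR v = E):
= ((y OR w) XOR z)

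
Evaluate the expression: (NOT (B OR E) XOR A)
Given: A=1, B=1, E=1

Substituting: (NOT (1 OR 1) XOR 1)
= 1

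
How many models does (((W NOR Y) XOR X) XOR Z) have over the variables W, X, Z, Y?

Satisfying assignments: (0,0,0,0), (0,0,1,1), (0,1,0,1), (0,1,1,0), (1,0,1,0), (1,0,1,1), (1,1,0,0), (1,1,0,1)
Count: 8 out of 16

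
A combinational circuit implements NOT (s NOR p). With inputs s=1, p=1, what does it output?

Substituting: NOT (1 NOR 1)
= 1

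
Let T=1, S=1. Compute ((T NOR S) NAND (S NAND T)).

Substituting: ((1 NOR 1) NAND (1 NAND 1))
= 1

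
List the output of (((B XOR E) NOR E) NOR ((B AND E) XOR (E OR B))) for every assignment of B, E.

B | E | Output
--------------
0 | 0 | 0
0 | 1 | 0
1 | 0 | 0
1 | 1 | 1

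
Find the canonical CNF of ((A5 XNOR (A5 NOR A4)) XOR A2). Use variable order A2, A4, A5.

(A2 OR A4 OR A5) AND (A2 OR A4 OR NOT A5) AND (A2 OR NOT A4 OR NOT A5) AND (NOT A2 OR NOT A4 OR A5)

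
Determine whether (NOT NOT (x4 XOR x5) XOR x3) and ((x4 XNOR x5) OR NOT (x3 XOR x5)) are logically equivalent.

No. Counterexample: with x4=0, x5=0, x3=0, Expression 1 = 0 but Expression 2 = 1.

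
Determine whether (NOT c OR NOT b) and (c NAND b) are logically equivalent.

Yes, they are equivalent — the two output columns agree on all 4 assignments:
c | b | Expression 1 | Expression 2
-----------------------------------
0 | 0 | 1 | 1
0 | 1 | 1 | 1
1 | 0 | 1 | 1
1 | 1 | 0 | 0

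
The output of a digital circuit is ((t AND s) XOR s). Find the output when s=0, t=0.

Substituting: ((0 AND 0) XOR 0)
= 0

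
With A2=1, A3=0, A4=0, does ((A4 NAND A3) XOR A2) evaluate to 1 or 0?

Substituting: ((0 NAND 0) XOR 1)
= 0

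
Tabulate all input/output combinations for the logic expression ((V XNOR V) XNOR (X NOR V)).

V | X | Output
--------------
0 | 0 | 1
0 | 1 | 0
1 | 0 | 0
1 | 1 | 0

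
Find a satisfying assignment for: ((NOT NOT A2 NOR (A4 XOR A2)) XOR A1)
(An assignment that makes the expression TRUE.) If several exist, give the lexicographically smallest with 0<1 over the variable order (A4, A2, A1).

A4=0, A2=0, A1=0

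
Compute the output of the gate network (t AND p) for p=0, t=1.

Substituting: (1 AND 0)
= 0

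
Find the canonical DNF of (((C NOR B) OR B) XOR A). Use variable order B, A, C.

(NOT B AND NOT A AND NOT C) OR (NOT B AND A AND C) OR (B AND NOT A AND NOT C) OR (B AND NOT A AND C)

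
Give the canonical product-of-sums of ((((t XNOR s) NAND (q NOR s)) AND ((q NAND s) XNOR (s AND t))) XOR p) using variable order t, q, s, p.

ΠM(0, 2, 4, 7, 8, 11, 12, 14) = (t OR q OR s OR p) AND (t OR q OR NOT s OR p) AND (t OR NOT q OR s OR p) AND (t OR NOT q OR NOT s OR NOT p) AND (NOT t OR q OR s OR p) AND (NOT t OR q OR NOT s OR NOT p) AND (NOT t OR NOT q OR s OR p) AND (NOT t OR NOT q OR NOT s OR p)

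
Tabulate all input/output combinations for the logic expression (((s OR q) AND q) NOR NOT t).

s | t | q | Output
------------------
0 | 0 | 0 | 0
0 | 0 | 1 | 0
0 | 1 | 0 | 1
0 | 1 | 1 | 0
1 | 0 | 0 | 0
1 | 0 | 1 | 0
1 | 1 | 0 | 1
1 | 1 | 1 | 0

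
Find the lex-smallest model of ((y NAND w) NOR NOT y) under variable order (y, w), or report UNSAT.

y=1, w=1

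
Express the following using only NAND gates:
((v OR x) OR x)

((((v NAND v) NAND (x NAND x)) NAND ((v NAND v) NAND (x NAND x))) NAND (x NAND x))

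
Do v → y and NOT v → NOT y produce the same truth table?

No, Inverse is not equivalent to original (counterexample: v=0, y=1)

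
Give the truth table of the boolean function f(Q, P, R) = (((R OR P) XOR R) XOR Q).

Q | P | R | Output
------------------
0 | 0 | 0 | 0
0 | 0 | 1 | 0
0 | 1 | 0 | 1
0 | 1 | 1 | 0
1 | 0 | 0 | 1
1 | 0 | 1 | 1
1 | 1 | 0 | 0
1 | 1 | 1 | 1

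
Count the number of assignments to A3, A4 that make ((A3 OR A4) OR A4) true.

Satisfying assignments: (0,1), (1,0), (1,1)
Count: 3 out of 4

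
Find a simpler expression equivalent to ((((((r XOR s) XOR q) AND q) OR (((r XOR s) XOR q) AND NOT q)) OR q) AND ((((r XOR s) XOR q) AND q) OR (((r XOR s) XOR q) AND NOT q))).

By absorption (E AND (E OR v) = E) then distribution ((E AND v) OR (E AND NOT v) = E):
= ((r XOR s) XOR q)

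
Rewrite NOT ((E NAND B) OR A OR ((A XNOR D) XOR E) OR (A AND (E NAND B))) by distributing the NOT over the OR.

NOT (E NAND B) AND NOT A AND NOT ((A XNOR D) XOR E) AND NOT (A AND (E NAND B))
De Morgan's: NOT(OR of terms) = AND of negations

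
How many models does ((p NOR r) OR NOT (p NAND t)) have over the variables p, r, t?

Satisfying assignments: (0,0,0), (0,0,1), (1,0,1), (1,1,1)
Count: 4 out of 8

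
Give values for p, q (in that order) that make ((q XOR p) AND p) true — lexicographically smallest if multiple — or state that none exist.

p=1, q=0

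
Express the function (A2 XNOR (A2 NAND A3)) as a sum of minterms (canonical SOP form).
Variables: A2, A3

Σm(2) = (A2 AND NOT A3)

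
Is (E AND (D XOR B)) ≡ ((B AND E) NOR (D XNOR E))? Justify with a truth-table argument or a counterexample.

No. Counterexample: with B=0, E=0, D=1, Expression 1 = 0 but Expression 2 = 1.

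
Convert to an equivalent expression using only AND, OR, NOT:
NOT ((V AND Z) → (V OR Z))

(V AND Z) AND NOT (V OR Z)
(Negated implication: NOT(A → B) = A AND NOT B)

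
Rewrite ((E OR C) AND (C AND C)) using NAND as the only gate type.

((((E NAND E) NAND (C NAND C)) NAND ((C NAND C) NAND (C NAND C))) NAND (((E NAND E) NAND (C NAND C)) NAND ((C NAND C) NAND (C NAND C))))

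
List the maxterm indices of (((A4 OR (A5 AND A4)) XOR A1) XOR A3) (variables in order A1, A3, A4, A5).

ΠM(0, 1, 6, 7, 10, 11, 12, 13) = (A1 OR A3 OR A4 OR A5) AND (A1 OR A3 OR A4 OR NOT A5) AND (A1 OR NOT A3 OR NOT A4 OR A5) AND (A1 OR NOT A3 OR NOT A4 OR NOT A5) AND (NOT A1 OR A3 OR NOT A4 OR A5) AND (NOT A1 OR A3 OR NOT A4 OR NOT A5) AND (NOT A1 OR NOT A3 OR A4 OR A5) AND (NOT A1 OR NOT A3 OR A4 OR NOT A5)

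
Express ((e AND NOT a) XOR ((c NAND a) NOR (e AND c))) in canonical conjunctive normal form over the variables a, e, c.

(a OR e OR c) AND (a OR e OR NOT c) AND (NOT a OR e OR c) AND (NOT a OR NOT e OR c) AND (NOT a OR NOT e OR NOT c)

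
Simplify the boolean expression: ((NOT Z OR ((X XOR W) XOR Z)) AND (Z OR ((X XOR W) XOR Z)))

By distribution ((E OR v) AND (E OR NOT v) = E):
= ((X XOR W) XOR Z)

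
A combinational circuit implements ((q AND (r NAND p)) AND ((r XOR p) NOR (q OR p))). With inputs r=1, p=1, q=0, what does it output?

Substituting: ((0 AND (1 NAND 1)) AND ((1 XOR 1) NOR (0 OR 1)))
= 0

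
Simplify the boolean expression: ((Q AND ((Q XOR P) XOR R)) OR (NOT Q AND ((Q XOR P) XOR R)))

By distribution ((E AND v) OR (E AND NOT v) = E):
= ((Q XOR P) XOR R)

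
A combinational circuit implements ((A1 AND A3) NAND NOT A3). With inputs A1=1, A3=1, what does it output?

Substituting: ((1 AND 1) NAND NOT 1)
= 1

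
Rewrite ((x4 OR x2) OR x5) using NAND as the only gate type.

((((x4 NAND x4) NAND (x2 NAND x2)) NAND ((x4 NAND x4) NAND (x2 NAND x2))) NAND (x5 NAND x5))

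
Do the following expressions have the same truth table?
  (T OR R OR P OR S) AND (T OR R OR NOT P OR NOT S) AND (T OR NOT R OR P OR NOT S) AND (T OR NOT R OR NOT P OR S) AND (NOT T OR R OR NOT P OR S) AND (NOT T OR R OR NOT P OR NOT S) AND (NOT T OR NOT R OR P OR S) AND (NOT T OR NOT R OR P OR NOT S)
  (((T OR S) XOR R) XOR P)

Yes, they are equivalent — the two output columns agree on all 16 assignments:
T | R | P | S | Expression 1 | Expression 2
-------------------------------------------
0 | 0 | 0 | 0 | 0 | 0
0 | 0 | 0 | 1 | 1 | 1
0 | 0 | 1 | 0 | 1 | 1
0 | 0 | 1 | 1 | 0 | 0
0 | 1 | 0 | 0 | 1 | 1
0 | 1 | 0 | 1 | 0 | 0
0 | 1 | 1 | 0 | 0 | 0
0 | 1 | 1 | 1 | 1 | 1
1 | 0 | 0 | 0 | 1 | 1
1 | 0 | 0 | 1 | 1 | 1
1 | 0 | 1 | 0 | 0 | 0
1 | 0 | 1 | 1 | 0 | 0
1 | 1 | 0 | 0 | 0 | 0
1 | 1 | 0 | 1 | 0 | 0
1 | 1 | 1 | 0 | 1 | 1
1 | 1 | 1 | 1 | 1 | 1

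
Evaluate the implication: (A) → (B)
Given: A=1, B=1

Antecedent (A) = 1; consequent (B) = 1.
1 → 1 = 1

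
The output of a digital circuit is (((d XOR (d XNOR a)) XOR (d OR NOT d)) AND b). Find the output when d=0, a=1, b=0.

Substituting: (((0 XOR (0 XNOR 1)) XOR (0 OR NOT 0)) AND 0)
= 0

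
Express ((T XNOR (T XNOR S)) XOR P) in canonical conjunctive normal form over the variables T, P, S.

(T OR P OR S) AND (T OR NOT P OR NOT S) AND (NOT T OR P OR S) AND (NOT T OR NOT P OR NOT S)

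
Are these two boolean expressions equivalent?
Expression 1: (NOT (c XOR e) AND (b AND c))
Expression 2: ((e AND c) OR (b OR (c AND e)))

No. Counterexample: with c=0, b=1, e=0, Expression 1 = 0 but Expression 2 = 1.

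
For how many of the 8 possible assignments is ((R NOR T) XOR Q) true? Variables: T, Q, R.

Satisfying assignments: (0,0,0), (0,1,1), (1,1,0), (1,1,1)
Count: 4 out of 8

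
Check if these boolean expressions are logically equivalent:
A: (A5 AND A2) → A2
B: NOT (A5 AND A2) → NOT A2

No, Inverse is not equivalent to original (counterexample: A2=1, A5=0, A3=0)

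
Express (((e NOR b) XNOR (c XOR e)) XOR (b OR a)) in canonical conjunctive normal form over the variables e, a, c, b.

(e OR a OR c OR b) AND (e OR a OR c OR NOT b) AND (e OR NOT a OR c OR NOT b) AND (e OR NOT a OR NOT c OR b) AND (NOT e OR a OR c OR b) AND (NOT e OR a OR NOT c OR NOT b) AND (NOT e OR NOT a OR NOT c OR b) AND (NOT e OR NOT a OR NOT c OR NOT b)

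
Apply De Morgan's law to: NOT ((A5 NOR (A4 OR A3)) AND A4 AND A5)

NOT (A5 NOR (A4 OR A3)) OR NOT A4 OR NOT A5
De Morgan's: NOT(AND of terms) = OR of negations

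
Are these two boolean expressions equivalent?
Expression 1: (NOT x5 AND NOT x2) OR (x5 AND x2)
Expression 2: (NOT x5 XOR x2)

Yes, they are equivalent — the two output columns agree on all 4 assignments:
x5 | x2 | Expression 1 | Expression 2
-------------------------------------
0 | 0 | 1 | 1
0 | 1 | 0 | 0
1 | 0 | 0 | 0
1 | 1 | 1 | 1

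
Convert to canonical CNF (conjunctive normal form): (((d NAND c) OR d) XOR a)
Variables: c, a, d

(c OR NOT a OR d) AND (c OR NOT a OR NOT d) AND (NOT c OR NOT a OR d) AND (NOT c OR NOT a OR NOT d)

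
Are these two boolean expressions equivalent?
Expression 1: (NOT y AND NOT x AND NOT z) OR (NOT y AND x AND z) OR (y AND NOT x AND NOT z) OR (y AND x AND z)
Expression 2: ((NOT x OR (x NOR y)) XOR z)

Yes, they are equivalent — the two output columns agree on all 8 assignments:
y | x | z | Expression 1 | Expression 2
---------------------------------------
0 | 0 | 0 | 1 | 1
0 | 0 | 1 | 0 | 0
0 | 1 | 0 | 0 | 0
0 | 1 | 1 | 1 | 1
1 | 0 | 0 | 1 | 1
1 | 0 | 1 | 0 | 0
1 | 1 | 0 | 0 | 0
1 | 1 | 1 | 1 | 1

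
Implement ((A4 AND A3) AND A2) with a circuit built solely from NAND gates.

((((A4 NAND A3) NAND (A4 NAND A3)) NAND A2) NAND (((A4 NAND A3) NAND (A4 NAND A3)) NAND A2))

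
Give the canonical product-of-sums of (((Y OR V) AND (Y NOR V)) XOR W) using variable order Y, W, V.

ΠM(0, 1, 4, 5) = (Y OR W OR V) AND (Y OR W OR NOT V) AND (NOT Y OR W OR V) AND (NOT Y OR W OR NOT V)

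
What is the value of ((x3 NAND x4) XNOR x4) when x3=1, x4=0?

Substituting: ((1 NAND 0) XNOR 0)
= 0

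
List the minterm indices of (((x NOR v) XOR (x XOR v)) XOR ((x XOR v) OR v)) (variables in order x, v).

Σm(0, 3) = (NOT x AND NOT v) OR (x AND v)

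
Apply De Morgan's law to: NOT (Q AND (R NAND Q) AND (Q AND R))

NOT Q OR NOT (R NAND Q) OR NOT (Q AND R)
De Morgan's: NOT(AND of terms) = OR of negations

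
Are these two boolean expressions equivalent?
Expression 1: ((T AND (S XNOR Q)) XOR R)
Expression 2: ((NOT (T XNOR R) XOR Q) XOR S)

No. Counterexample: with T=0, R=0, Q=0, S=1, Expression 1 = 0 but Expression 2 = 1.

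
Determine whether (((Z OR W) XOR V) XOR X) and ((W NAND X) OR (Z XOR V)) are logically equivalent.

No. Counterexample: with Z=0, W=0, V=0, X=0, Expression 1 = 0 but Expression 2 = 1.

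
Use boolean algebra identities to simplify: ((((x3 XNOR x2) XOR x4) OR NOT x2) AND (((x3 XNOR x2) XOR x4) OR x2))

By distribution ((E OR v) AND (E OR NOT v) = E):
= ((x3 XNOR x2) XOR x4)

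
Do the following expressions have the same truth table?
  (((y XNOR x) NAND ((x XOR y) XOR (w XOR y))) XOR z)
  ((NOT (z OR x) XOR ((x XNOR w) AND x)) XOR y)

No. Counterexample: with x=0, y=0, z=0, w=1, Expression 1 = 0 but Expression 2 = 1.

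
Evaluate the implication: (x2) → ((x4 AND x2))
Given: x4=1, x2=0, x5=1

Antecedent (x2) = 0; consequent ((x4 AND x2)) = 0.
0 → 0 = 1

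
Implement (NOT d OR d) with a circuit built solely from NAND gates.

(((d NAND d) NAND (d NAND d)) NAND (d NAND d))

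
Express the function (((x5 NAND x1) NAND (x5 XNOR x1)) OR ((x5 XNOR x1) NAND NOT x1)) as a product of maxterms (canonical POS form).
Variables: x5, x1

ΠM(0) = (x5 OR x1)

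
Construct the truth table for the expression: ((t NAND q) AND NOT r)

r | q | t | Output
------------------
0 | 0 | 0 | 1
0 | 0 | 1 | 1
0 | 1 | 0 | 1
0 | 1 | 1 | 0
1 | 0 | 0 | 0
1 | 0 | 1 | 0
1 | 1 | 0 | 0
1 | 1 | 1 | 0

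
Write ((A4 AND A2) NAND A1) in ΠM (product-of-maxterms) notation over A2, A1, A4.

ΠM(7) = (NOT A2 OR NOT A1 OR NOT A4)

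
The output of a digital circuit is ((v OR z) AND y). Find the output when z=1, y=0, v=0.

Substituting: ((0 OR 1) AND 0)
= 0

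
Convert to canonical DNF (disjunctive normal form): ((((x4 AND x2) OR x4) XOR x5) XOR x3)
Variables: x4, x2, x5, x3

(NOT x4 AND NOT x2 AND NOT x5 AND x3) OR (NOT x4 AND NOT x2 AND x5 AND NOT x3) OR (NOT x4 AND x2 AND NOT x5 AND x3) OR (NOT x4 AND x2 AND x5 AND NOT x3) OR (x4 AND NOT x2 AND NOT x5 AND NOT x3) OR (x4 AND NOT x2 AND x5 AND x3) OR (x4 AND x2 AND NOT x5 AND NOT x3) OR (x4 AND x2 AND x5 AND x3)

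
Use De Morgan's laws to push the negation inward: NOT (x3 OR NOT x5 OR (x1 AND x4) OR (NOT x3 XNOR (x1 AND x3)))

NOT x3 AND x5 AND NOT (x1 AND x4) AND NOT (NOT x3 XNOR (x1 AND x3))
De Morgan's: NOT(OR of terms) = AND of negations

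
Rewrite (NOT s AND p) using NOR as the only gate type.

(((s NOR s) NOR (s NOR s)) NOR (p NOR p))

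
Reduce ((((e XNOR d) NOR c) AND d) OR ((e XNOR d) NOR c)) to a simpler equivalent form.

By absorption (E OR (E AND v) = E):
= ((e XNOR d) NOR c)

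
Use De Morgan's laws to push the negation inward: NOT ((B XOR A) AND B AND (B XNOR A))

NOT (B XOR A) OR NOT B OR NOT (B XNOR A)
De Morgan's: NOT(AND of terms) = OR of negations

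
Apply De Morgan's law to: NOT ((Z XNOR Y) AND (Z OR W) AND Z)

NOT (Z XNOR Y) OR NOT (Z OR W) OR NOT Z
De Morgan's: NOT(AND of terms) = OR of negations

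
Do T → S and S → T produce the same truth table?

No, Converse is not equivalent to original (counterexample: T=0, S=1)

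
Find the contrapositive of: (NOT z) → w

Contrapositive: NOT w → z
Note: A statement and its contrapositive are logically equivalent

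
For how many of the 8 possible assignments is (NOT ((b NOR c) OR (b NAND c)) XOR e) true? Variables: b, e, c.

Satisfying assignments: (0,1,0), (0,1,1), (1,0,1), (1,1,0)
Count: 4 out of 8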